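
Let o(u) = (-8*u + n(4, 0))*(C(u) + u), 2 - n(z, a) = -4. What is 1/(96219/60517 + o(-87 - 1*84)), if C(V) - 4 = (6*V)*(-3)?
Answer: 60517/242050788357 ≈ 2.5002e-7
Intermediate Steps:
n(z, a) = 6 (n(z, a) = 2 - 1*(-4) = 2 + 4 = 6)
C(V) = 4 - 18*V (C(V) = 4 + (6*V)*(-3) = 4 - 18*V)
o(u) = (4 - 17*u)*(6 - 8*u) (o(u) = (-8*u + 6)*((4 - 18*u) + u) = (6 - 8*u)*(4 - 17*u) = (4 - 17*u)*(6 - 8*u))
1/(96219/60517 + o(-87 - 1*84)) = 1/(96219/60517 + (24 - 134*(-87 - 1*84) + 136*(-87 - 1*84)²)) = 1/(96219*(1/60517) + (24 - 134*(-87 - 84) + 136*(-87 - 84)²)) = 1/(96219/60517 + (24 - 134*(-171) + 136*(-171)²)) = 1/(96219/60517 + (24 + 22914 + 136*29241)) = 1/(96219/60517 + (24 + 22914 + 3976776)) = 1/(96219/60517 + 3999714) = 1/(242050788357/60517) = 60517/242050788357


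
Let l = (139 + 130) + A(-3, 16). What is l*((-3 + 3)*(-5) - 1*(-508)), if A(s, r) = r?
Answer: 144780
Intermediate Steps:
l = 285 (l = (139 + 130) + 16 = 269 + 16 = 285)
l*((-3 + 3)*(-5) - 1*(-508)) = 285*((-3 + 3)*(-5) - 1*(-508)) = 285*(0*(-5) + 508) = 285*(0 + 508) = 285*508 = 144780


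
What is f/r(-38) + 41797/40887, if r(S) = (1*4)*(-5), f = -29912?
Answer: 43708853/29205 ≈ 1496.6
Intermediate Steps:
r(S) = -20 (r(S) = 4*(-5) = -20)
f/r(-38) + 41797/40887 = -29912/(-20) + 41797/40887 = -29912*(-1/20) + 41797*(1/40887) = 7478/5 + 5971/5841 = 43708853/29205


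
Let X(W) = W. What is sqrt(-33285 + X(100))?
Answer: I*sqrt(33185) ≈ 182.17*I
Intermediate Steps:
sqrt(-33285 + X(100)) = sqrt(-33285 + 100) = sqrt(-33185) = I*sqrt(33185)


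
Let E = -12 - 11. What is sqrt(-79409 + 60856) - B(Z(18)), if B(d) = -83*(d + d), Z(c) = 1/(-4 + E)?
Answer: -166/27 + I*sqrt(18553) ≈ -6.1481 + 136.21*I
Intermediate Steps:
E = -23
Z(c) = -1/27 (Z(c) = 1/(-4 - 23) = 1/(-27) = -1/27)
B(d) = -166*d
sqrt(-79409 + 60856) - B(Z(18)) = sqrt(-79409 + 60856) - (-166)*(-1)/27 = sqrt(-18553) - 1*166/27 = I*sqrt(18553) - 166/27 = -166/27 + I*sqrt(18553)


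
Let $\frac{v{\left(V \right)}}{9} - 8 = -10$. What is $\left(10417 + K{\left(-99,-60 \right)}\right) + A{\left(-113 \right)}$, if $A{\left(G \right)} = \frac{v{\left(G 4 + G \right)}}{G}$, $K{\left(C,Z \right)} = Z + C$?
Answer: $\frac{1159172}{113} \approx 10258.0$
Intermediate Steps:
$K{\left(C,Z \right)} = C + Z$
$v{\left(V \right)} = -18$ ($v{\left(V \right)} = 72 + 9 \left(-10\right) = 72 - 90 = -18$)
$A{\left(G \right)} = - \frac{18}{G}$
$\left(10417 + K{\left(-99,-60 \right)}\right) + A{\left(-113 \right)} = \left(10417 - 159\right) - \frac{18}{-113} = \left(10417 - 159\right) - - \frac{18}{113} = 10258 + \frac{18}{113} = \frac{1159172}{113}$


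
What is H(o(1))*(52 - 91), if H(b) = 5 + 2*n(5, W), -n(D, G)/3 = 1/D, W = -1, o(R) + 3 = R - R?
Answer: -741/5 ≈ -148.20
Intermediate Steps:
o(R) = -3 (o(R) = -3 + (R - R) = -3 + 0 = -3)
n(D, G) = -3/D
H(b) = 19/5 (H(b) = 5 + 2*(-3/5) = 5 + 2*(-3*⅕) = 5 + 2*(-⅗) = 5 - 6/5 = 19/5)
H(o(1))*(52 - 91) = 19*(52 - 91)/5 = (19/5)*(-39) = -741/5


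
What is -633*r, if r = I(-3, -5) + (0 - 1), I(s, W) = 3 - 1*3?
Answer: 633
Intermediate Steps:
I(s, W) = 0 (I(s, W) = 3 - 3 = 0)
r = -1 (r = 0 + (0 - 1) = 0 - 1 = -1)
-633*r = -633*(-1) = -211*(-3) = 633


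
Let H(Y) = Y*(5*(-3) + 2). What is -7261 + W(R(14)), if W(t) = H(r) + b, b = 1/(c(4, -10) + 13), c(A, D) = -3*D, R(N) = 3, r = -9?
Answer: -307191/43 ≈ -7144.0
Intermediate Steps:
H(Y) = -13*Y (H(Y) = Y*(-15 + 2) = Y*(-13) = -13*Y)
b = 1/43 (b = 1/(-3*(-10) + 13) = 1/(30 + 13) = 1/43 ≈ 0.023256)
W(t) = 5032/43 (W(t) = -13*(-9) + 1/43 = 117 + 1/43 = 5032/43)
-7261 + W(R(14)) = -7261 + 5032/43 = -307191/43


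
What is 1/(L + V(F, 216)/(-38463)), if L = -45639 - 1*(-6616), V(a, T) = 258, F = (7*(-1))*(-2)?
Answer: -12821/500313969 ≈ -2.5626e-5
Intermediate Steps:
F = 14 (F = -7*(-2) = 14)
L = -39023 (L = -45639 + 6616 = -39023)
1/(L + V(F, 216)/(-38463)) = 1/(-39023 + 258/(-38463)) = 1/(-39023 + 258*(-1/38463)) = 1/(-39023 - 86/12821) = 1/(-500313969/12821) = -12821/500313969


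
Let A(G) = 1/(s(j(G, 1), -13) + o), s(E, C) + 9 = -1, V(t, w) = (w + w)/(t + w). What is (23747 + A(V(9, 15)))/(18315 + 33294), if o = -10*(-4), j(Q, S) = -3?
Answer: 712411/1548270 ≈ 0.46013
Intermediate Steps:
V(t, w) = 2*w/(t + w) (V(t, w) = (2*w)/(t + w) = 2*w/(t + w))
s(E, C) = -10 (s(E, C) = -9 - 1 = -10)
o = 40
A(G) = 1/30 (A(G) = 1/(-10 + 40) = 1/30)
(23747 + A(V(9, 15)))/(18315 + 33294) = (23747 + 1/30)/(18315 + 33294) = (712411/30)/51609 = (712411/30)*(1/51609) = 712411/1548270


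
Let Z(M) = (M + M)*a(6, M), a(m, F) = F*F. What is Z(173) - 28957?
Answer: 10326477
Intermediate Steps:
a(m, F) = F²
Z(M) = 2*M³ (Z(M) = (M + M)*M² = (2*M)*M² = 2*M³)
Z(173) - 28957 = 2*173³ - 28957 = 2*5177717 - 28957 = 10355434 - 28957 = 10326477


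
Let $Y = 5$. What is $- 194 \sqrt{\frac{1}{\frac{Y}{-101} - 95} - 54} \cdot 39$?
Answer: $- \frac{1261 i \sqrt{3111006}}{40} \approx - 55604.0 i$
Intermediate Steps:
$- 194 \sqrt{\frac{1}{\frac{Y}{-101} - 95} - 54} \cdot 39 = - 194 \sqrt{\frac{1}{\frac{5}{-101} - 95} - 54} \cdot 39 = - 194 \sqrt{\frac{1}{5 \left(- \frac{1}{101}\right) - 95} - 54} \cdot 39 = - 194 \sqrt{\frac{1}{- \frac{5}{101} - 95} - 54} \cdot 39 = - 194 \sqrt{\frac{1}{- \frac{9600}{101}} - 54} \cdot 39 = - 194 \sqrt{- \frac{101}{9600} - 54} \cdot 39 = - 194 \sqrt{- \frac{518501}{9600}} \cdot 39 = - 194 \frac{i \sqrt{3111006}}{240} \cdot 39 = - \frac{97 i \sqrt{3111006}}{120} \cdot 39 = - \frac{1261 i \sqrt{3111006}}{40}$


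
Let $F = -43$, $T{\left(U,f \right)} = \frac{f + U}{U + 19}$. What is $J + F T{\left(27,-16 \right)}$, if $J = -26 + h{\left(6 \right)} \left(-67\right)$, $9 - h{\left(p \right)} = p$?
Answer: $- \frac{10915}{46} \approx -237.28$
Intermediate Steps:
$T{\left(U,f \right)} = \frac{U + f}{19 + U}$
$h{\left(p \right)} = 9 - p$
$J = -227$ ($J = -26 + \left(9 - 6\right) \left(-67\right) = -26 + 3 \left(-67\right) = -26 - 201 = -227$)
$J + F T{\left(27,-16 \right)} = -227 - 43 \frac{27 - 16}{19 + 27} = -227 - 43 \cdot \frac{1}{46} \cdot 11 = -227 - \frac{473}{46} = - \frac{10915}{46}$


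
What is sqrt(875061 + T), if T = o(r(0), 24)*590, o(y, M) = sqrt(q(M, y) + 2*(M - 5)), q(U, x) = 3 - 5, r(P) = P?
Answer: sqrt(878601) ≈ 937.34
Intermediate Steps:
q(U, x) = -2
o(y, M) = sqrt(-12 + 2*M) (o(y, M) = sqrt(-2 + 2*(M - 5)) = sqrt(-2 + 2*(-5 + M)) = sqrt(-2 + (-10 + 2*M)) = sqrt(-12 + 2*M))
T = 3540 (T = sqrt(-12 + 2*24)*590 = sqrt(-12 + 48)*590 = sqrt(36)*590 = 6*590 = 3540)
sqrt(875061 + T) = sqrt(875061 + 3540) = sqrt(878601)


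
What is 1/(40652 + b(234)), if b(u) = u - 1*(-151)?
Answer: 1/41037 ≈ 2.4368e-5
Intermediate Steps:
b(u) = 151 + u (b(u) = u + 151 = 151 + u)
1/(40652 + b(234)) = 1/(40652 + (151 + 234)) = 1/(40652 + 385) = 1/41037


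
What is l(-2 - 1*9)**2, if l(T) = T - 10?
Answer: 441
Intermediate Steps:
l(T) = -10 + T
l(-2 - 1*9)**2 = (-10 + (-2 - 1*9))**2 = (-10 + (-2 - 9))**2 = (-10 - 11)**2 = (-21)**2 = 441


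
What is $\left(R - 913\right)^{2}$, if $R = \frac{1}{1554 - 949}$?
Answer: $\frac{305105988496}{366025} \approx 8.3357 \cdot 10^{5}$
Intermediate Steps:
$R = \frac{1}{605} \approx 0.0016529$
$\left(R - 913\right)^{2} = \left(\frac{1}{605} - 913\right)^{2} = \left(- \frac{552364}{605}\right)^{2} = \frac{305105988496}{366025}$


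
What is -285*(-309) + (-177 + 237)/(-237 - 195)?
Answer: 3170335/36 ≈ 88065.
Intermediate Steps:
-285*(-309) + (-177 + 237)/(-237 - 195) = 88065 + 60/(-432) = 88065 + 60*(-1/432) = 88065 - 5/36 = 3170335/36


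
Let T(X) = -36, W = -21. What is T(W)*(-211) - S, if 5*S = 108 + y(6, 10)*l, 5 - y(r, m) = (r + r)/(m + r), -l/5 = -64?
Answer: 36512/5 ≈ 7302.4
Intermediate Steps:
l = 320 (l = -5*(-64) = 320)
y(r, m) = 5 - 2*r/(m + r) (y(r, m) = 5 - (r + r)/(m + r) = 5 - 2*r/(m + r))
S = 1468/5 (S = (108 + ((3*6 + 5*10)/(10 + 6))*320)/5 = (108 + ((18 + 50)/16)*320)/5 = (108 + ((1/16)*68)*320)/5 = (108 + (17/4)*320)/5 = (108 + 1360)/5 = (1/5)*1468 = 1468/5 ≈ 293.60)
T(W)*(-211) - S = -36*(-211) - 1*1468/5 = 7596 - 1468/5 = 36512/5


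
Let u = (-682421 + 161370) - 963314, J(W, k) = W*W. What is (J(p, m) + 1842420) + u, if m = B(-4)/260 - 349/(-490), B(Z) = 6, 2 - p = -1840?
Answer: 3751019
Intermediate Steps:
p = 1842 (p = 2 - 1*(-1840) = 2 + 1840 = 1842)
m = 2342/3185 (m = 6/260 - 349/(-490) = 6*(1/260) - 349*(-1/490) = 3/130 + 349/490 = 2342/3185 ≈ 0.73532)
J(W, k) = W²
u = -1484365 (u = -521051 - 963314 = -1484365)
(J(p, m) + 1842420) + u = (1842² + 1842420) - 1484365 = (3392964 + 1842420) - 1484365 = 5235384 - 1484365 = 3751019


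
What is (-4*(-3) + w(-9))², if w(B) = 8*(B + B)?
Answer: 17424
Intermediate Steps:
w(B) = 16*B (w(B) = 8*(2*B) = 16*B)
(-4*(-3) + w(-9))² = (-4*(-3) + 16*(-9))² = (12 - 144)² = (-132)² = 17424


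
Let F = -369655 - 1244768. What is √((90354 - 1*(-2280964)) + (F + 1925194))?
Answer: √2682089 ≈ 1637.7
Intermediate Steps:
F = -1614423
√((90354 - 1*(-2280964)) + (F + 1925194)) = √((90354 - 1*(-2280964)) + (-1614423 + 1925194)) = √((90354 + 2280964) + 310771) = √(2371318 + 310771) = √2682089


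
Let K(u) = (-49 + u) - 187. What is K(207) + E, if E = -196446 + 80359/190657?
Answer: -37459253716/190657 ≈ -1.9647e+5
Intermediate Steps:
E = -37453724663/190657 (E = -196446 + 80359*(1/190657) = -196446 + 80359/190657 = -37453724663/190657 ≈ -1.9645e+5)
K(u) = -236 + u
K(207) + E = (-236 + 207) - 37453724663/190657 = -29 - 37453724663/190657 = -37459253716/190657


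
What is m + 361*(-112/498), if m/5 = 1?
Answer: -18971/249 ≈ -76.189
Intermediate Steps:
m = 5 (m = 5*1 = 5)
m + 361*(-112/498) = 5 + 361*(-112/498) = 5 + 361*(-112*1/498) = 5 + 361*(-56/249) = 5 - 20216/249 = -18971/249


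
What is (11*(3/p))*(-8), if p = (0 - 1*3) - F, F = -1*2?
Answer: 264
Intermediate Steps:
F = -2
p = -1 (p = (0 - 1*3) - 1*(-2) = (0 - 3) + 2 = -3 + 2 = -1)
(11*(3/p))*(-8) = (11*(3/(-1)))*(-8) = (11*(3*(-1)))*(-8) = (11*(-3))*(-8) = -33*(-8) = 264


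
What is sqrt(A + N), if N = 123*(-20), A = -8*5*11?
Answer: 10*I*sqrt(29) ≈ 53.852*I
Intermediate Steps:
A = -440 (A = -40*11 = -440)
N = -2460
sqrt(A + N) = sqrt(-440 - 2460) = sqrt(-2900) = 10*I*sqrt(29)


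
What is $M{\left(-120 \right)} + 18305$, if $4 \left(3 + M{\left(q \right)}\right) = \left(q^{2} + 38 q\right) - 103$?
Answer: $\frac{82945}{4} \approx 20736.0$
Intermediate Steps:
$M{\left(q \right)} = - \frac{115}{4} + \frac{q^{2}}{4} + \frac{19 q}{2}$ ($M{\left(q \right)} = -3 + \frac{\left(q^{2} + 38 q\right) - 103}{4} = -3 + \frac{-103 + q^{2} + 38 q}{4} = -3 + \left(- \frac{103}{4} + \frac{q^{2}}{4} + \frac{19 q}{2}\right) = - \frac{115}{4} + \frac{q^{2}}{4} + \frac{19 q}{2}$)
$M{\left(-120 \right)} + 18305 = \left(- \frac{115}{4} + \frac{\left(-120\right)^{2}}{4} + \frac{19}{2} \left(-120\right)\right) + 18305 = \left(- \frac{115}{4} + \frac{1}{4} \cdot 14400 - 1140\right) + 18305 = \left(- \frac{115}{4} + 3600 - 1140\right) + 18305 = \frac{9725}{4} + 18305 = \frac{82945}{4}$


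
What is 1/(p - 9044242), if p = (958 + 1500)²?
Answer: -1/3002478 ≈ -3.3306e-7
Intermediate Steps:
p = 6041764 (p = 2458² = 6041764)
1/(p - 9044242) = 1/(6041764 - 9044242) = 1/(-3002478) = -1/3002478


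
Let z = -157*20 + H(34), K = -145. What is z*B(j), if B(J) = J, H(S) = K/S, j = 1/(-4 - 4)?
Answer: 106905/272 ≈ 393.03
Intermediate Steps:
j = -⅛ (j = 1/(-8) = -⅛ ≈ -0.12500)
H(S) = -145/S
z = -106905/34 (z = -157*20 - 145/34 = -3140 - 145*1/34 = -3140 - 145/34 = -106905/34 ≈ -3144.3)
z*B(j) = -106905/34*(-⅛) = 106905/272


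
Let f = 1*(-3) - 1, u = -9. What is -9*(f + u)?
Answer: 117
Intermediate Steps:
f = -4 (f = -3 - 1 = -4)
-9*(f + u) = -9*(-4 - 9) = -9*(-13) = 117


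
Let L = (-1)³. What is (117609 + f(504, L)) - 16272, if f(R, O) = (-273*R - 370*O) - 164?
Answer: -36049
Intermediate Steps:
L = -1
f(R, O) = -164 - 370*O - 273*R (f(R, O) = (-370*O - 273*R) - 164 = -164 - 370*O - 273*R)
(117609 + f(504, L)) - 16272 = (117609 + (-164 - 370*(-1) - 273*504)) - 16272 = (117609 + (-164 + 370 - 137592)) - 16272 = (117609 - 137386) - 16272 = -19777 - 16272 = -36049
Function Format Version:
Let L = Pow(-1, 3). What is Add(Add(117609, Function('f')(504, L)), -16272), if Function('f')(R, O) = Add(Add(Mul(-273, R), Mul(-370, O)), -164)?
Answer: -36049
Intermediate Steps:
L = -1
Function('f')(R, O) = Add(-164, Mul(-370, O), Mul(-273, R)) (Function('f')(R, O) = Add(Add(Mul(-370, O), Mul(-273, R)), -164) = Add(-164, Mul(-370, O), Mul(-273, R)))
Add(Add(117609, Function('f')(504, L)), -16272) = Add(Add(117609, Add(-164, Mul(-370, -1), Mul(-273, 504))), -16272) = Add(Add(117609, Add(-164, 370, -137592)), -16272) = Add(Add(117609, -137386), -16272) = Add(-19777, -16272) = -36049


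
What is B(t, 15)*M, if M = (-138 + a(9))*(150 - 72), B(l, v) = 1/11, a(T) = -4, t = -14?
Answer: -11076/11 ≈ -1006.9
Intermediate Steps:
B(l, v) = 1/11
M = -11076 (M = (-138 - 4)*(150 - 72) = -142*78 = -11076)
B(t, 15)*M = (1/11)*(-11076) = -11076/11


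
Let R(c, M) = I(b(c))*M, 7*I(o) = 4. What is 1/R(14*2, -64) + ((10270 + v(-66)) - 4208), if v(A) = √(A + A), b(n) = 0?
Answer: 1551865/256 + 2*I*√33 ≈ 6062.0 + 11.489*I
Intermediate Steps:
I(o) = 4/7 (I(o) = (⅐)*4 = 4/7)
R(c, M) = 4*M/7
v(A) = √2*√A (v(A) = √(2*A) = √2*√A)
1/R(14*2, -64) + ((10270 + v(-66)) - 4208) = 1/((4/7)*(-64)) + ((10270 + √2*√(-66)) - 4208) = 1/(-256/7) + ((10270 + √2*(I*√66)) - 4208) = -7/256 + ((10270 + 2*I*√33) - 4208) = -7/256 + (6062 + 2*I*√33) = 1551865/256 + 2*I*√33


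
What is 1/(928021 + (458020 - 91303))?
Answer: 1/1294738 ≈ 7.7236e-7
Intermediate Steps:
1/(928021 + (458020 - 91303)) = 1/(928021 + 366717) = 1/1294738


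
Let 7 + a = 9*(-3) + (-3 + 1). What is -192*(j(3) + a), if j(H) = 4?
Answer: 6144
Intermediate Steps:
a = -36 (a = -7 + (9*(-3) + (-3 + 1)) = -7 + (-27 - 2) = -7 - 29 = -36)
-192*(j(3) + a) = -192*(4 - 36) = -192*(-32) = 6144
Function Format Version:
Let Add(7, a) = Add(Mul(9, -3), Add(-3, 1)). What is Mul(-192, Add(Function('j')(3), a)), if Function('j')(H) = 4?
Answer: 6144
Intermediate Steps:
a = -36 (a = Add(-7, Add(Mul(9, -3), Add(-3, 1))) = Add(-7, Add(-27, -2)) = Add(-7, -29) = -36)
Mul(-192, Add(Function('j')(3), a)) = Mul(-192, Add(4, -36)) = Mul(-192, -32) = 6144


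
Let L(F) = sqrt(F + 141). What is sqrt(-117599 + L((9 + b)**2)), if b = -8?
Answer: sqrt(-117599 + sqrt(142)) ≈ 342.91*I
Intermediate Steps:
L(F) = sqrt(141 + F)
sqrt(-117599 + L((9 + b)**2)) = sqrt(-117599 + sqrt(141 + (9 - 8)**2)) = sqrt(-117599 + sqrt(141 + 1**2)) = sqrt(-117599 + sqrt(141 + 1)) = sqrt(-117599 + sqrt(142))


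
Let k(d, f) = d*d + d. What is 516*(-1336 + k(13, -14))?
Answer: -595464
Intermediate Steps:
k(d, f) = d + d**2 (k(d, f) = d**2 + d = d + d**2)
516*(-1336 + k(13, -14)) = 516*(-1336 + 13*(1 + 13)) = 516*(-1336 + 13*14) = 516*(-1336 + 182) = 516*(-1154) = -595464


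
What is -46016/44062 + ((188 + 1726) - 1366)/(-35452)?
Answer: -206938151/195260753 ≈ -1.0598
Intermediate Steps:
-46016/44062 + ((188 + 1726) - 1366)/(-35452) = -46016*1/44062 + (1914 - 1366)*(-1/35452) = -23008/22031 + 548*(-1/35452) = -23008/22031 - 137/8863 = -206938151/195260753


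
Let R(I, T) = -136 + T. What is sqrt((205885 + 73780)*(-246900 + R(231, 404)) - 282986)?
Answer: I*sqrt(68974621266) ≈ 2.6263e+5*I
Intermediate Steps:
sqrt((205885 + 73780)*(-246900 + R(231, 404)) - 282986) = sqrt((205885 + 73780)*(-246900 + (-136 + 404)) - 282986) = sqrt(279665*(-246900 + 268) - 282986) = sqrt(279665*(-246632) - 282986) = sqrt(-68974338280 - 282986) = sqrt(-68974621266) = I*sqrt(68974621266)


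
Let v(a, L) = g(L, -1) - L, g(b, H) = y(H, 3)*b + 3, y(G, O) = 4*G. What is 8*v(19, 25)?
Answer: -976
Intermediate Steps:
g(b, H) = 3 + 4*H*b (g(b, H) = (4*H)*b + 3 = 4*H*b + 3 = 3 + 4*H*b)
v(a, L) = 3 - 5*L (v(a, L) = (3 + 4*(-1)*L) - L = (3 - 4*L) - L = 3 - 5*L)
8*v(19, 25) = 8*(3 - 5*25) = 8*(3 - 125) = 8*(-122) = -976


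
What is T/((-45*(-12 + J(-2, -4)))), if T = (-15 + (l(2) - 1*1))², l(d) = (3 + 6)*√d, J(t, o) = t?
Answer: 209/315 - 16*√2/35 ≈ 0.016994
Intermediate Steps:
l(d) = 9*√d
T = (-16 + 9*√2)² (T = (-15 + (9*√2 - 1*1))² = (-15 + (9*√2 - 1))² = (-15 + (-1 + 9*√2))² = (-16 + 9*√2)² ≈ 10.706)
T/((-45*(-12 + J(-2, -4)))) = (418 - 288*√2)/((-45*(-12 - 2))) = (418 - 288*√2)/((-45*(-14))) = (418 - 288*√2)/630 = (418 - 288*√2)*(1/630) = 209/315 - 16*√2/35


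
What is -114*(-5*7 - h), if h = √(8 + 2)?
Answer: 3990 + 114*√10 ≈ 4350.5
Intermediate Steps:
h = √10 ≈ 3.1623
-114*(-5*7 - h) = -114*(-5*7 - √10) = -114*(-35 - √10) = 3990 + 114*√10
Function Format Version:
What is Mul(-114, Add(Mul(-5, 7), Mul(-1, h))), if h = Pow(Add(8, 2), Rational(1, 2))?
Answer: Add(3990, Mul(114, Pow(10, Rational(1, 2)))) ≈ 4350.5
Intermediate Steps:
h = Pow(10, Rational(1, 2)) ≈ 3.1623
Mul(-114, Add(Mul(-5, 7), Mul(-1, h))) = Mul(-114, Add(Mul(-5, 7), Mul(-1, Pow(10, Rational(1, 2))))) = Mul(-114, Add(-35, Mul(-1, Pow(10, Rational(1, 2))))) = Add(3990, Mul(114, Pow(10, Rational(1, 2))))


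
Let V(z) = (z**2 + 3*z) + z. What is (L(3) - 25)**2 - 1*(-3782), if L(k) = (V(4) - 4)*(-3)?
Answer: 15663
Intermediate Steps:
V(z) = z**2 + 4*z
L(k) = -84 (L(k) = (4*(4 + 4) - 4)*(-3) = (4*8 - 4)*(-3) = (32 - 4)*(-3) = 28*(-3) = -84)
(L(3) - 25)**2 - 1*(-3782) = (-84 - 25)**2 - 1*(-3782) = (-109)**2 + 3782 = 11881 + 3782 = 15663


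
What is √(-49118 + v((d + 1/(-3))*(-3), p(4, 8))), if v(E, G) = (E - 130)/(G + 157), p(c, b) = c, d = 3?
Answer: 2*I*√601706/7 ≈ 221.63*I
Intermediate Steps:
v(E, G) = (-130 + E)/(157 + G)
√(-49118 + v((d + 1/(-3))*(-3), p(4, 8))) = √(-49118 + (-130 + (3 + 1/(-3))*(-3))/(157 + 4)) = √(-49118 + (-130 + (3 - ⅓)*(-3))/161) = √(-49118 + (-130 + (8/3)*(-3))/161) = √(-49118 + (-130 - 8)/161) = √(-49118 + (1/161)*(-138)) = √(-49118 - 6/7) = √(-343832/7) = 2*I*√601706/7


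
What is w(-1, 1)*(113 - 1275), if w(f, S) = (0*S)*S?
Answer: 0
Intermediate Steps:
w(f, S) = 0 (w(f, S) = 0*S = 0)
w(-1, 1)*(113 - 1275) = 0*(113 - 1275) = 0*(-1162) = 0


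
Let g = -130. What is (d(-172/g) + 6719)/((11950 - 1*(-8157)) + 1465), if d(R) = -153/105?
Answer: 117557/377510 ≈ 0.31140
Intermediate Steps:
d(R) = -51/35 (d(R) = -153*1/105 = -51/35)
(d(-172/g) + 6719)/((11950 - 1*(-8157)) + 1465) = (-51/35 + 6719)/((11950 - 1*(-8157)) + 1465) = 235114/(35*((11950 + 8157) + 1465)) = 235114/(35*(20107 + 1465)) = (235114/35)/21572 = (235114/35)*(1/21572) = 117557/377510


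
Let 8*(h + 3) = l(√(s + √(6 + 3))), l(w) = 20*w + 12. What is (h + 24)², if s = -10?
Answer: 925/2 + 225*I*√7/2 ≈ 462.5 + 297.65*I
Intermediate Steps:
l(w) = 12 + 20*w
h = -3/2 + 5*I*√7/2 (h = -3 + (12 + 20*√(-10 + √(6 + 3)))/8 = -3 + (12 + 20*√(-10 + √9))/8 = -3 + (12 + 20*√(-10 + 3))/8 = -3 + (12 + 20*√(-7))/8 = -3 + (12 + 20*(I*√7))/8 = -3 + (12 + 20*I*√7)/8 = -3 + (3/2 + 5*I*√7/2) = -3/2 + 5*I*√7/2 ≈ -1.5 + 6.6144*I)
(h + 24)² = ((-3/2 + 5*I*√7/2) + 24)² = (45/2 + 5*I*√7/2)²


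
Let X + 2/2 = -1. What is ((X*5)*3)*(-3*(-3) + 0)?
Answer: -270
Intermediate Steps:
X = -2 (X = -1 - 1 = -2)
((X*5)*3)*(-3*(-3) + 0) = (-2*5*3)*(-3*(-3) + 0) = (-10*3)*(9 + 0) = -30*9 = -270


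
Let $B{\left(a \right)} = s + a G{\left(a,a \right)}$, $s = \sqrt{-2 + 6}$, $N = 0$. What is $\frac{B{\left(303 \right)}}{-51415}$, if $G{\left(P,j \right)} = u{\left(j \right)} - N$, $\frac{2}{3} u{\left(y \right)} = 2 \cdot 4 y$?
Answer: $- \frac{220342}{10283} \approx -21.428$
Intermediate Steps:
$s = 2$ ($s = \sqrt{4} = 2$)
$u{\left(y \right)} = 12 y$ ($u{\left(y \right)} = \frac{3 \cdot 2 \cdot 4 y}{2} = \frac{3 \cdot 8 y}{2} = 12 y$)
$G{\left(P,j \right)} = 12 j$ ($G{\left(P,j \right)} = 12 j - 0 = 12 j + 0 = 12 j$)
$B{\left(a \right)} = 2 + 12 a^{2}$ ($B{\left(a \right)} = 2 + a 12 a = 2 + 12 a^{2}$)
$\frac{B{\left(303 \right)}}{-51415} = \frac{2 + 12 \cdot 303^{2}}{-51415} = \left(2 + 12 \cdot 91809\right) \left(- \frac{1}{51415}\right) = \left(2 + 1101708\right) \left(- \frac{1}{51415}\right) = 1101710 \left(- \frac{1}{51415}\right) = - \frac{220342}{10283}$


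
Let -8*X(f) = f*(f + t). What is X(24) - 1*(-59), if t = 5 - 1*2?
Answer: -22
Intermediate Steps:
t = 3 (t = 5 - 2 = 3)
X(f) = -f*(3 + f)/8 (X(f) = -f*(f + 3)/8 = -f*(3 + f)/8)
X(24) - 1*(-59) = -⅛*24*(3 + 24) - 1*(-59) = -⅛*24*27 + 59 = -81 + 59 = -22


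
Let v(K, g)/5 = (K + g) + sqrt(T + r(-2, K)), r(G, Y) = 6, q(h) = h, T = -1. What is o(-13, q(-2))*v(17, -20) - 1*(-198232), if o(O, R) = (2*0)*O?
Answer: 198232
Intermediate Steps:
o(O, R) = 0 (o(O, R) = 0*O = 0)
v(K, g) = 5*K + 5*g + 5*sqrt(5) (v(K, g) = 5*((K + g) + sqrt(-1 + 6)) = 5*((K + g) + sqrt(5)) = 5*(K + g + sqrt(5)) = 5*K + 5*g + 5*sqrt(5))
o(-13, q(-2))*v(17, -20) - 1*(-198232) = 0*(5*17 + 5*(-20) + 5*sqrt(5)) - 1*(-198232) = 0*(85 - 100 + 5*sqrt(5)) + 198232 = 0*(-15 + 5*sqrt(5)) + 198232 = 0 + 198232 = 198232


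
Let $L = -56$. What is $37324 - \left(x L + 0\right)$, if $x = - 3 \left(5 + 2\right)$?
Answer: $36148$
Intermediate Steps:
$x = -21$ ($x = \left(-3\right) 7 = -21$)
$37324 - \left(x L + 0\right) = 37324 - \left(\left(-21\right) \left(-56\right) + 0\right) = 37324 - \left(1176 + 0\right) = 37324 - 1176 = 36148$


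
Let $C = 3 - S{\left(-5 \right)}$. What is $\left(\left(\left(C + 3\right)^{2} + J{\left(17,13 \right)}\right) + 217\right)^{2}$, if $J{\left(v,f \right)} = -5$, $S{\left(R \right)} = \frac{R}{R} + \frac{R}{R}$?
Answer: $51984$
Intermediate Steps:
$S{\left(R \right)} = 2$ ($S{\left(R \right)} = 1 + 1 = 2$)
$C = 1$ ($C = 3 - 2 = 1$)
$\left(\left(\left(C + 3\right)^{2} + J{\left(17,13 \right)}\right) + 217\right)^{2} = \left(\left(\left(1 + 3\right)^{2} - 5\right) + 217\right)^{2} = \left(\left(4^{2} - 5\right) + 217\right)^{2} = \left(\left(16 - 5\right) + 217\right)^{2} = \left(11 + 217\right)^{2} = 228^{2} = 51984$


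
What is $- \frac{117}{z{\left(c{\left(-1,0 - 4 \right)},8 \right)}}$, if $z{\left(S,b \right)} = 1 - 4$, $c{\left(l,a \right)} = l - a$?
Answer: $39$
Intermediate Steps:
$z{\left(S,b \right)} = -3$ ($z{\left(S,b \right)} = 1 - 4 = -3$)
$- \frac{117}{z{\left(c{\left(-1,0 - 4 \right)},8 \right)}} = - \frac{117}{-3} = \left(-117\right) \left(- \frac{1}{3}\right) = 39$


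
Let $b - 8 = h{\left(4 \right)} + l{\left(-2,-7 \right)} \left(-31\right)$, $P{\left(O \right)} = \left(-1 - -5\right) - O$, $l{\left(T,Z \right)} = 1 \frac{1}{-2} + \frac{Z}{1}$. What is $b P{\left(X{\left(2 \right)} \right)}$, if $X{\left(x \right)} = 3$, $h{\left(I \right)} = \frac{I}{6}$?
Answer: $\frac{1447}{6} \approx 241.17$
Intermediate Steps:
$h{\left(I \right)} = \frac{I}{6}$ ($h{\left(I \right)} = I \frac{1}{6} = \frac{I}{6}$)
$l{\left(T,Z \right)} = - \frac{1}{2} + Z$ ($l{\left(T,Z \right)} = 1 \left(- \frac{1}{2}\right) + Z 1 = - \frac{1}{2} + Z$)
$P{\left(O \right)} = 4 - O$ ($P{\left(O \right)} = \left(-1 + 5\right) - O = 4 - O$)
$b = \frac{1447}{6}$ ($b = 8 + \left(\frac{1}{6} \cdot 4 + \left(- \frac{1}{2} - 7\right) \left(-31\right)\right) = 8 + \left(\frac{2}{3} - - \frac{465}{2}\right) = 8 + \left(\frac{2}{3} + \frac{465}{2}\right) = 8 + \frac{1399}{6} = \frac{1447}{6} \approx 241.17$)
$b P{\left(X{\left(2 \right)} \right)} = \frac{1447 \left(4 - 3\right)}{6} = \frac{1447}{6} \cdot 1 = \frac{1447}{6}$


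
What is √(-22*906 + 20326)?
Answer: √394 ≈ 19.849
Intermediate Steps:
√(-22*906 + 20326) = √(-19932 + 20326) = √394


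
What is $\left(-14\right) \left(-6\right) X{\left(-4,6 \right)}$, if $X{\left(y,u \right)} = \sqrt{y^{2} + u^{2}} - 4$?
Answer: $-336 + 168 \sqrt{13} \approx 269.73$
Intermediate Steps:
$X{\left(y,u \right)} = -4 + \sqrt{u^{2} + y^{2}}$ ($X{\left(y,u \right)} = \sqrt{u^{2} + y^{2}} - 4 = -4 + \sqrt{u^{2} + y^{2}}$)
$\left(-14\right) \left(-6\right) X{\left(-4,6 \right)} = \left(-14\right) \left(-6\right) \left(-4 + \sqrt{6^{2} + \left(-4\right)^{2}}\right) = 84 \left(-4 + \sqrt{36 + 16}\right) = 84 \left(-4 + \sqrt{52}\right) = 84 \left(-4 + 2 \sqrt{13}\right) = -336 + 168 \sqrt{13}$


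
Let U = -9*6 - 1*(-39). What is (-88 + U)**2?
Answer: 10609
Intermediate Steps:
U = -15 (U = -54 + 39 = -15)
(-88 + U)**2 = (-88 - 15)**2 = (-103)**2 = 10609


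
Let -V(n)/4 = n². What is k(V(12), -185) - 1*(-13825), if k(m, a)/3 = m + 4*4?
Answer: 12145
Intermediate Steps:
V(n) = -4*n²
k(m, a) = 48 + 3*m (k(m, a) = 3*(m + 4*4) = 3*(m + 16) = 3*(16 + m) = 48 + 3*m)
k(V(12), -185) - 1*(-13825) = (48 + 3*(-4*12²)) - 1*(-13825) = (48 + 3*(-4*144)) + 13825 = (48 + 3*(-576)) + 13825 = (48 - 1728) + 13825 = -1680 + 13825 = 12145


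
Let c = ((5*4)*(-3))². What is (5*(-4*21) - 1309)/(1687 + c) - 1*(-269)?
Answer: 1420474/5287 ≈ 268.67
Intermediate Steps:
c = 3600 (c = (20*(-3))² = (-60)² = 3600)
(5*(-4*21) - 1309)/(1687 + c) - 1*(-269) = (5*(-4*21) - 1309)/(1687 + 3600) - 1*(-269) = (5*(-84) - 1309)/5287 + 269 = (-420 - 1309)*(1/5287) + 269 = -1729*1/5287 + 269 = -1729/5287 + 269 = 1420474/5287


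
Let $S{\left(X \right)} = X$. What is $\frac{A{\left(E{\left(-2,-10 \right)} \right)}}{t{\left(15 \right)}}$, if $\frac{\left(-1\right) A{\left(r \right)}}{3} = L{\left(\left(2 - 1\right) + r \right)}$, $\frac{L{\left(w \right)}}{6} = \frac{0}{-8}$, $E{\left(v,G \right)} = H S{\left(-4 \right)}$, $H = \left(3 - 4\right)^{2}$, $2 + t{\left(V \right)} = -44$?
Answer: $0$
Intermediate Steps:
$t{\left(V \right)} = -46$ ($t{\left(V \right)} = -2 - 44 = -46$)
$H = 1$ ($H = \left(-1\right)^{2} = 1$)
$E{\left(v,G \right)} = -4$ ($E{\left(v,G \right)} = 1 \left(-4\right) = -4$)
$L{\left(w \right)} = 0$ ($L{\left(w \right)} = 6 \frac{0}{-8} = 6 \cdot 0 \left(- \frac{1}{8}\right) = 6 \cdot 0 = 0$)
$A{\left(r \right)} = 0$ ($A{\left(r \right)} = \left(-3\right) 0 = 0$)
$\frac{A{\left(E{\left(-2,-10 \right)} \right)}}{t{\left(15 \right)}} = \frac{0}{-46} = 0 \left(- \frac{1}{46}\right) = 0$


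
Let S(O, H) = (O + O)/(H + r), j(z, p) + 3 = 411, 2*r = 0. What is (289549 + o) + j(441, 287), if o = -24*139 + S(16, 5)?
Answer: 1433137/5 ≈ 2.8663e+5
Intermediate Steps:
r = 0 (r = (½)*0 = 0)
j(z, p) = 408 (j(z, p) = -3 + 411 = 408)
S(O, H) = 2*O/H (S(O, H) = (O + O)/(H + 0) = (2*O)/H = 2*O/H)
o = -16648/5 (o = -24*139 + 2*16/5 = -3336 + 2*16*(⅕) = -3336 + 32/5 = -16648/5 ≈ -3329.6)
(289549 + o) + j(441, 287) = (289549 - 16648/5) + 408 = 1431097/5 + 408 = 1433137/5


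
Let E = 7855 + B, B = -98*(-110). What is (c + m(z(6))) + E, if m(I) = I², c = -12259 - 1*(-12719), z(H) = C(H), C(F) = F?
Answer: 19131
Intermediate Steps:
z(H) = H
B = 10780
E = 18635 (E = 7855 + 10780 = 18635)
c = 460 (c = -12259 + 12719 = 460)
(c + m(z(6))) + E = (460 + 6²) + 18635 = (460 + 36) + 18635 = 496 + 18635 = 19131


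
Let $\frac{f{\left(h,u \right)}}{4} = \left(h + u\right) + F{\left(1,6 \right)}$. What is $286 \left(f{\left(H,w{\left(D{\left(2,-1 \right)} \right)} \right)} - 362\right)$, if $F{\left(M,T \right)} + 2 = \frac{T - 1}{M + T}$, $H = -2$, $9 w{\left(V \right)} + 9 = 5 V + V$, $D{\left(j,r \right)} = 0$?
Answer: $- \frac{759044}{7} \approx -1.0843 \cdot 10^{5}$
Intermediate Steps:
$w{\left(V \right)} = -1 + \frac{2 V}{3}$ ($w{\left(V \right)} = -1 + \frac{5 V + V}{9} = -1 + \frac{6 V}{9} = -1 + \frac{2 V}{3}$)
$F{\left(M,T \right)} = -2 + \frac{-1 + T}{M + T}$ ($F{\left(M,T \right)} = -2 + \frac{T - 1}{M + T} = -2 + \frac{-1 + T}{M + T}$)
$f{\left(h,u \right)} = - \frac{36}{7} + 4 h + 4 u$ ($f{\left(h,u \right)} = 4 \left(\left(h + u\right) + \frac{-1 - 6 - 2}{1 + 6}\right) = 4 \left(\left(h + u\right) + \frac{-1 - 6 - 2}{7}\right) = 4 \left(\left(h + u\right) + \frac{1}{7} \left(-9\right)\right) = 4 \left(\left(h + u\right) - \frac{9}{7}\right) = 4 \left(- \frac{9}{7} + h + u\right) = - \frac{36}{7} + 4 h + 4 u$)
$286 \left(f{\left(H,w{\left(D{\left(2,-1 \right)} \right)} \right)} - 362\right) = 286 \left(\left(- \frac{36}{7} + 4 \left(-2\right) + 4 \left(-1 + \frac{2}{3} \cdot 0\right)\right) - 362\right) = 286 \left(\left(- \frac{36}{7} - 8 + 4 \left(-1 + 0\right)\right) - 362\right) = 286 \left(\left(- \frac{36}{7} - 8 + 4 \left(-1\right)\right) - 362\right) = 286 \left(\left(- \frac{36}{7} - 8 - 4\right) - 362\right) = 286 \left(- \frac{120}{7} - 362\right) = 286 \left(- \frac{2654}{7}\right) = - \frac{759044}{7}$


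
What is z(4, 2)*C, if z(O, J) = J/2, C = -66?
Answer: -66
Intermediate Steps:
z(O, J) = J/2 (z(O, J) = J*(1/2) = J/2)
z(4, 2)*C = ((1/2)*2)*(-66) = 1*(-66) = -66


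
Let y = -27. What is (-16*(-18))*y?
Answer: -7776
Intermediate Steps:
(-16*(-18))*y = -16*(-18)*(-27) = 288*(-27) = -7776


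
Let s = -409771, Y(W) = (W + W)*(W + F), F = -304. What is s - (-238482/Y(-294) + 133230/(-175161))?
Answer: -200301903053997/488815964 ≈ -4.0977e+5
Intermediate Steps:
Y(W) = 2*W*(-304 + W) (Y(W) = (W + W)*(W - 304) = (2*W)*(-304 + W) = 2*W*(-304 + W))
s - (-238482/Y(-294) + 133230/(-175161)) = -409771 - (-238482*(-1/(588*(-304 - 294))) + 133230/(-175161)) = -409771 - (-238482/(2*(-294)*(-598)) + 133230*(-1/175161)) = -409771 - (-238482/351624 - 44410/58387) = -409771 - (-238482*1/351624 - 44410/58387) = -409771 - (-39747/58604 - 44410/58387) = -409771 - 1*(-703330247/488815964) = -409771 + 703330247/488815964 = -200301903053997/488815964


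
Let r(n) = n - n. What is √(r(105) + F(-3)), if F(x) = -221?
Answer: I*√221 ≈ 14.866*I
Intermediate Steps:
r(n) = 0
√(r(105) + F(-3)) = √(0 - 221) = √(-221) = I*√221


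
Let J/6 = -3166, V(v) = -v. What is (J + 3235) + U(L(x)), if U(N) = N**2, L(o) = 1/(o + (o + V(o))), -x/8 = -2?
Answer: -4034815/256 ≈ -15761.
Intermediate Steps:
x = 16 (x = -8*(-2) = 16)
J = -18996 (J = 6*(-3166) = -18996)
L(o) = 1/o (L(o) = 1/(o + (o - o)) = 1/(o + 0) = 1/o)
(J + 3235) + U(L(x)) = (-18996 + 3235) + (1/16)**2 = -15761 + (1/16)**2 = -15761 + 1/256 = -4034815/256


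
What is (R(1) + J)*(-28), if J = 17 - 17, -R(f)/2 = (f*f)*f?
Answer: 56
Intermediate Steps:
R(f) = -2*f³ (R(f) = -2*f*f*f = -2*f²*f = -2*f³)
J = 0
(R(1) + J)*(-28) = (-2*1³ + 0)*(-28) = (-2*1 + 0)*(-28) = (-2 + 0)*(-28) = -2*(-28) = 56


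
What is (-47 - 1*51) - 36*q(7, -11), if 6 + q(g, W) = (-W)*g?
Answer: -2654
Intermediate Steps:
q(g, W) = -6 - W*g (q(g, W) = -6 + (-W)*g = -6 - W*g)
(-47 - 1*51) - 36*q(7, -11) = (-47 - 1*51) - 36*(-6 - 1*(-11)*7) = (-47 - 51) - 36*(-6 + 77) = -98 - 36*71 = -98 - 2556 = -2654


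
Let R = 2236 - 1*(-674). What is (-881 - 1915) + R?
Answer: 114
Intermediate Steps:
R = 2910 (R = 2236 + 674 = 2910)
(-881 - 1915) + R = (-881 - 1915) + 2910 = -2796 + 2910 = 114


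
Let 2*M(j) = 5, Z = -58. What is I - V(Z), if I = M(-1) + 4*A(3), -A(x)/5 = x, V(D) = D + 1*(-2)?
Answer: 5/2 ≈ 2.5000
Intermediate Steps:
M(j) = 5/2 (M(j) = (½)*5 = 5/2)
V(D) = -2 + D (V(D) = D - 2 = -2 + D)
A(x) = -5*x
I = -115/2 (I = 5/2 + 4*(-5*3) = 5/2 + 4*(-15) = 5/2 - 60 = -115/2 ≈ -57.500)
I - V(Z) = -115/2 - (-2 - 58) = -115/2 - 1*(-60) = -115/2 + 60 = 5/2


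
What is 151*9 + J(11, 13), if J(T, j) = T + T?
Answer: 1381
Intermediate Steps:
J(T, j) = 2*T
151*9 + J(11, 13) = 151*9 + 2*11 = 1359 + 22 = 1381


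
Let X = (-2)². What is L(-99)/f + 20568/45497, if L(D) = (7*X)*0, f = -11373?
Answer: 20568/45497 ≈ 0.45207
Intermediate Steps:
X = 4
L(D) = 0 (L(D) = (7*4)*0 = 28*0 = 0)
L(-99)/f + 20568/45497 = 0/(-11373) + 20568/45497 = 0*(-1/11373) + 20568*(1/45497) = 0 + 20568/45497 = 20568/45497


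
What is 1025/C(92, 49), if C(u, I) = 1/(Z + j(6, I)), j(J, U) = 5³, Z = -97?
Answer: 28700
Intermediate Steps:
j(J, U) = 125
C(u, I) = 1/28 (C(u, I) = 1/(-97 + 125) = 1/28)
1025/C(92, 49) = 1025/(1/28) = 1025*28 = 28700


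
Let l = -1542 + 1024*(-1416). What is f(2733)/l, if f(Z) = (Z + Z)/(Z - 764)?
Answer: -911/476342449 ≈ -1.9125e-6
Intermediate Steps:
l = -1451526 (l = -1542 - 1449984 = -1451526)
f(Z) = 2*Z/(-764 + Z) (f(Z) = (2*Z)/(-764 + Z) = 2*Z/(-764 + Z))
f(2733)/l = (2*2733/(-764 + 2733))/(-1451526) = (2*2733/1969)*(-1/1451526) = (2*2733*(1/1969))*(-1/1451526) = (5466/1969)*(-1/1451526) = -911/476342449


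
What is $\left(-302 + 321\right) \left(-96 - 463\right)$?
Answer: $-10621$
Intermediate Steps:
$\left(-302 + 321\right) \left(-96 - 463\right) = 19 \left(-559\right) = -10621$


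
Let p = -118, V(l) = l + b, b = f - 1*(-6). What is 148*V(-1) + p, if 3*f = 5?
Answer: 2606/3 ≈ 868.67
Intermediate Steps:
f = 5/3 (f = (⅓)*5 = 5/3 ≈ 1.6667)
b = 23/3 (b = 5/3 - 1*(-6) = 5/3 + 6 = 23/3 ≈ 7.6667)
V(l) = 23/3 + l (V(l) = l + 23/3 = 23/3 + l)
148*V(-1) + p = 148*(23/3 - 1) - 118 = 148*(20/3) - 118 = 2960/3 - 118 = 2606/3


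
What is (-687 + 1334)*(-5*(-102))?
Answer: 329970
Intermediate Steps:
(-687 + 1334)*(-5*(-102)) = 647*510 = 329970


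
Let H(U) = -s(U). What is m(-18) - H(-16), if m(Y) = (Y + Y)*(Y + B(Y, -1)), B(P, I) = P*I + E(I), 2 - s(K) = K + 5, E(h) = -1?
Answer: 49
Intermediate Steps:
s(K) = -3 - K (s(K) = 2 - (K + 5) = 2 - (5 + K) = 2 + (-5 - K) = -3 - K)
B(P, I) = -1 + I*P (B(P, I) = P*I - 1 = I*P - 1 = -1 + I*P)
H(U) = 3 + U (H(U) = -(-3 - U) = 3 + U)
m(Y) = -2*Y (m(Y) = (Y + Y)*(Y + (-1 - Y)) = (2*Y)*(-1) = -2*Y)
m(-18) - H(-16) = -2*(-18) - (3 - 16) = 36 - 1*(-13) = 36 + 13 = 49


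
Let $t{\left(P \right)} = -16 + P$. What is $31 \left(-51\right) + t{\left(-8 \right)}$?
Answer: $-1605$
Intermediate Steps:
$31 \left(-51\right) + t{\left(-8 \right)} = 31 \left(-51\right) - 24 = -1581 - 24 = -1605$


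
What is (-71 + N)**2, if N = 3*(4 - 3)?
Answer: 4624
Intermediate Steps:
N = 3 (N = 3*1 = 3)
(-71 + N)**2 = (-71 + 3)**2 = (-68)**2 = 4624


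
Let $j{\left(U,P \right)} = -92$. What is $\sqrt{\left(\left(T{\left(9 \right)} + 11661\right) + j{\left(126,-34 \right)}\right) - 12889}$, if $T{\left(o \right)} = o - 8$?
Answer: $i \sqrt{1319} \approx 36.318 i$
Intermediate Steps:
$T{\left(o \right)} = -8 + o$ ($T{\left(o \right)} = o - 8 = -8 + o$)
$\sqrt{\left(\left(T{\left(9 \right)} + 11661\right) + j{\left(126,-34 \right)}\right) - 12889} = \sqrt{\left(\left(\left(-8 + 9\right) + 11661\right) - 92\right) - 12889} = \sqrt{\left(\left(1 + 11661\right) - 92\right) - 12889} = \sqrt{\left(11662 - 92\right) - 12889} = \sqrt{11570 - 12889} = \sqrt{-1319} = i \sqrt{1319}$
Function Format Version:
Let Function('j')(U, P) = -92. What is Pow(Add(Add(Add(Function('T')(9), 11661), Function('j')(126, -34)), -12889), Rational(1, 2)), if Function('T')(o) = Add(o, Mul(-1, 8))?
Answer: Mul(I, Pow(1319, Rational(1, 2))) ≈ Mul(36.318, I)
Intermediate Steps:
Function('T')(o) = Add(-8, o) (Function('T')(o) = Add(o, -8) = Add(-8, o))
Pow(Add(Add(Add(Function('T')(9), 11661), Function('j')(126, -34)), -12889), Rational(1, 2)) = Pow(Add(Add(Add(Add(-8, 9), 11661), -92), -12889), Rational(1, 2)) = Pow(Add(Add(Add(1, 11661), -92), -12889), Rational(1, 2)) = Pow(Add(Add(11662, -92), -12889), Rational(1, 2)) = Pow(Add(11570, -12889), Rational(1, 2)) = Pow(-1319, Rational(1, 2)) = Mul(I, Pow(1319, Rational(1, 2)))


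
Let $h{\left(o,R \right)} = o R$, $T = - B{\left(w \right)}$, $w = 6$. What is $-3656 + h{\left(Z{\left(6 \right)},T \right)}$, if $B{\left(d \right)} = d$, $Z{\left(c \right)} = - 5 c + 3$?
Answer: $-3494$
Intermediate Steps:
$Z{\left(c \right)} = 3 - 5 c$
$T = -6$ ($T = \left(-1\right) 6 = -6$)
$h{\left(o,R \right)} = R o$
$-3656 + h{\left(Z{\left(6 \right)},T \right)} = -3656 - 6 \left(3 - 30\right) = -3656 - -162 = -3656 + 162 = -3494$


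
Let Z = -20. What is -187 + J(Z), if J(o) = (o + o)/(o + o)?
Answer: -186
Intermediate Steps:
J(o) = 1 (J(o) = (2*o)/((2*o)) = (2*o)*(1/(2*o)) = 1)
-187 + J(Z) = -187 + 1 = -186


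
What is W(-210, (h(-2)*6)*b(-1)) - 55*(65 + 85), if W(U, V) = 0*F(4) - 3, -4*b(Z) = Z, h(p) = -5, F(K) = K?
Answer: -8253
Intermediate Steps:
b(Z) = -Z/4
W(U, V) = -3 (W(U, V) = 0*4 - 3 = 0 - 3 = -3)
W(-210, (h(-2)*6)*b(-1)) - 55*(65 + 85) = -3 - 55*(65 + 85) = -3 - 55*150 = -3 - 1*8250 = -3 - 8250 = -8253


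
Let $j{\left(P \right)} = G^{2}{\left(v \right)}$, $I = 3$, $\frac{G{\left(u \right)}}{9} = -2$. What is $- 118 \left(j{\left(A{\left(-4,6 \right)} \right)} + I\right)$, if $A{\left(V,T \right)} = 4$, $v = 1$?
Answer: $-38586$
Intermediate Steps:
$G{\left(u \right)} = -18$ ($G{\left(u \right)} = 9 \left(-2\right) = -18$)
$j{\left(P \right)} = 324$ ($j{\left(P \right)} = \left(-18\right)^{2} = 324$)
$- 118 \left(j{\left(A{\left(-4,6 \right)} \right)} + I\right) = - 118 \left(324 + 3\right) = \left(-118\right) 327 = -38586$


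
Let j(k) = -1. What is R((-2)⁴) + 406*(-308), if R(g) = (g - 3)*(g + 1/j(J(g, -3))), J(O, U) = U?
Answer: -124853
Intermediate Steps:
R(g) = (-1 + g)*(-3 + g) (R(g) = (g - 3)*(g + 1/(-1)) = (-3 + g)*(g - 1) = (-3 + g)*(-1 + g) = (-1 + g)*(-3 + g))
R((-2)⁴) + 406*(-308) = (3 - 1*(-2)⁴ + (-2)⁴*(-3 + (-2)⁴)) + 406*(-308) = (3 - 1*16 + 16*(-3 + 16)) - 125048 = (3 - 16 + 16*13) - 125048 = (3 - 16 + 208) - 125048 = 195 - 125048 = -124853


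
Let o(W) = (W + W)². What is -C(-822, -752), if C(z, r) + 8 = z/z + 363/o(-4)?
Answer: 85/64 ≈ 1.3281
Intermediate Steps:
o(W) = 4*W² (o(W) = (2*W)² = 4*W²)
C(z, r) = -85/64 (C(z, r) = -8 + (z/z + 363/((4*(-4)²))) = -8 + (1 + 363/((4*16))) = -8 + (1 + 363/64) = -8 + 427/64 = -85/64)
-C(-822, -752) = -1*(-85/64) = 85/64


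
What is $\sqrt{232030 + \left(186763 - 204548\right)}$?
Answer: $207 \sqrt{5} \approx 462.87$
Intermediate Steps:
$\sqrt{232030 + \left(186763 - 204548\right)} = \sqrt{232030 - 17785} = \sqrt{214245} = 207 \sqrt{5}$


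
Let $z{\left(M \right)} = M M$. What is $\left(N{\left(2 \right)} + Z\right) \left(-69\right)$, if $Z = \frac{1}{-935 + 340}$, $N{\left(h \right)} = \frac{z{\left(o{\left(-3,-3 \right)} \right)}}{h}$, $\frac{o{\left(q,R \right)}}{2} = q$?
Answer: $- \frac{738921}{595} \approx -1241.9$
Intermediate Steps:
$o{\left(q,R \right)} = 2 q$
$z{\left(M \right)} = M^{2}$
$N{\left(h \right)} = \frac{36}{h}$ ($N{\left(h \right)} = \frac{\left(2 \left(-3\right)\right)^{2}}{h} = \frac{\left(-6\right)^{2}}{h} = \frac{36}{h}$)
$Z = - \frac{1}{595}$ ($Z = \frac{1}{-595} = - \frac{1}{595} \approx -0.0016807$)
$\left(N{\left(2 \right)} + Z\right) \left(-69\right) = \left(\frac{36}{2} - \frac{1}{595}\right) \left(-69\right) = \left(36 \cdot \frac{1}{2} - \frac{1}{595}\right) \left(-69\right) = \left(18 - \frac{1}{595}\right) \left(-69\right) = \frac{10709}{595} \left(-69\right) = - \frac{738921}{595}$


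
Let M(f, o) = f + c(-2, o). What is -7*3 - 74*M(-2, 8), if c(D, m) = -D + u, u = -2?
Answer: 127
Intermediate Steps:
c(D, m) = -2 - D (c(D, m) = -D - 2 = -2 - D)
M(f, o) = f (M(f, o) = f + (-2 - 1*(-2)) = f + (-2 + 2) = f + 0 = f)
-7*3 - 74*M(-2, 8) = -7*3 - 74*(-2) = -21 + 148 = 127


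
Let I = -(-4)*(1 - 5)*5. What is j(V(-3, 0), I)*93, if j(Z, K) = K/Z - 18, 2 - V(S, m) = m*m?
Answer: -5394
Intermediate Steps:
V(S, m) = 2 - m² (V(S, m) = 2 - m*m = 2 - m²)
I = -80 (I = -(-4)*(-4)*5 = -4*4*5 = -16*5 = -80)
j(Z, K) = -18 + K/Z (j(Z, K) = K/Z - 18 = -18 + K/Z)
j(V(-3, 0), I)*93 = (-18 - 80/(2 - 1*0²))*93 = (-18 - 80/(2 - 1*0))*93 = (-18 - 80/(2 + 0))*93 = (-18 - 80/2)*93 = (-18 - 80*½)*93 = (-18 - 40)*93 = -58*93 = -5394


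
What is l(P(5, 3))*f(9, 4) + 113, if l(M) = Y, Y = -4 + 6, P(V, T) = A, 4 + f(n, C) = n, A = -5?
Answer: 123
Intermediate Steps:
f(n, C) = -4 + n
P(V, T) = -5
Y = 2
l(M) = 2
l(P(5, 3))*f(9, 4) + 113 = 2*(-4 + 9) + 113 = 2*5 + 113 = 10 + 113 = 123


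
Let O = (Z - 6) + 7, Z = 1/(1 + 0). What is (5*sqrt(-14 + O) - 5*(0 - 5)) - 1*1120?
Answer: -1095 + 10*I*sqrt(3) ≈ -1095.0 + 17.32*I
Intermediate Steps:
Z = 1 (Z = 1/1 = 1)
O = 2 (O = (1 - 6) + 7 = -5 + 7 = 2)
(5*sqrt(-14 + O) - 5*(0 - 5)) - 1*1120 = (5*sqrt(-14 + 2) - 5*(0 - 5)) - 1*1120 = (5*sqrt(-12) - 5*(-5)) - 1120 = (5*(2*I*sqrt(3)) + 25) - 1120 = (10*I*sqrt(3) + 25) - 1120 = (25 + 10*I*sqrt(3)) - 1120 = -1095 + 10*I*sqrt(3)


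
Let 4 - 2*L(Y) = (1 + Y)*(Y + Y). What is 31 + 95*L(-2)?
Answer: 31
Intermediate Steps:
L(Y) = 2 - Y*(1 + Y) (L(Y) = 2 - (1 + Y)*(Y + Y)/2 = 2 - (1 + Y)*2*Y/2 = 2 - Y*(1 + Y))
31 + 95*L(-2) = 31 + 95*(2 - 1*(-2) - 1*(-2)²) = 31 + 95*(2 + 2 - 1*4) = 31 + 95*(2 + 2 - 4) = 31 + 95*0 = 31 + 0 = 31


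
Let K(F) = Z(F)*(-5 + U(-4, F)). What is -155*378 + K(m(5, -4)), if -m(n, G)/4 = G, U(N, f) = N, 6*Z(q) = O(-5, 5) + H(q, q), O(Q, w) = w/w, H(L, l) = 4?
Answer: -117195/2 ≈ -58598.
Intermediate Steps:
O(Q, w) = 1
Z(q) = ⅚ (Z(q) = (1 + 4)/6 = (⅙)*5 = ⅚)
m(n, G) = -4*G
K(F) = -15/2 (K(F) = 5*(-5 - 4)/6 = (⅚)*(-9) = -15/2)
-155*378 + K(m(5, -4)) = -155*378 - 15/2 = -58590 - 15/2 = -117195/2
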